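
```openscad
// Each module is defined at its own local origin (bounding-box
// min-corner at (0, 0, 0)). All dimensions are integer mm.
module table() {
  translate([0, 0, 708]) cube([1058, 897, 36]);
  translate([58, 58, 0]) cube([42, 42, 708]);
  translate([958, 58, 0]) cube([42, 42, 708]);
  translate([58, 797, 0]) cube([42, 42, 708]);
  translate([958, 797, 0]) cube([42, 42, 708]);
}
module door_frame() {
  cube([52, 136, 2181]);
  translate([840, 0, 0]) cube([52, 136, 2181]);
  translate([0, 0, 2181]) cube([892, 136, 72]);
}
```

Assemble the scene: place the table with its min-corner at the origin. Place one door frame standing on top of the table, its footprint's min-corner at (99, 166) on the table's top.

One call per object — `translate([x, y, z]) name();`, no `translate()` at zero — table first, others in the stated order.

table();
translate([99, 166, 744]) door_frame();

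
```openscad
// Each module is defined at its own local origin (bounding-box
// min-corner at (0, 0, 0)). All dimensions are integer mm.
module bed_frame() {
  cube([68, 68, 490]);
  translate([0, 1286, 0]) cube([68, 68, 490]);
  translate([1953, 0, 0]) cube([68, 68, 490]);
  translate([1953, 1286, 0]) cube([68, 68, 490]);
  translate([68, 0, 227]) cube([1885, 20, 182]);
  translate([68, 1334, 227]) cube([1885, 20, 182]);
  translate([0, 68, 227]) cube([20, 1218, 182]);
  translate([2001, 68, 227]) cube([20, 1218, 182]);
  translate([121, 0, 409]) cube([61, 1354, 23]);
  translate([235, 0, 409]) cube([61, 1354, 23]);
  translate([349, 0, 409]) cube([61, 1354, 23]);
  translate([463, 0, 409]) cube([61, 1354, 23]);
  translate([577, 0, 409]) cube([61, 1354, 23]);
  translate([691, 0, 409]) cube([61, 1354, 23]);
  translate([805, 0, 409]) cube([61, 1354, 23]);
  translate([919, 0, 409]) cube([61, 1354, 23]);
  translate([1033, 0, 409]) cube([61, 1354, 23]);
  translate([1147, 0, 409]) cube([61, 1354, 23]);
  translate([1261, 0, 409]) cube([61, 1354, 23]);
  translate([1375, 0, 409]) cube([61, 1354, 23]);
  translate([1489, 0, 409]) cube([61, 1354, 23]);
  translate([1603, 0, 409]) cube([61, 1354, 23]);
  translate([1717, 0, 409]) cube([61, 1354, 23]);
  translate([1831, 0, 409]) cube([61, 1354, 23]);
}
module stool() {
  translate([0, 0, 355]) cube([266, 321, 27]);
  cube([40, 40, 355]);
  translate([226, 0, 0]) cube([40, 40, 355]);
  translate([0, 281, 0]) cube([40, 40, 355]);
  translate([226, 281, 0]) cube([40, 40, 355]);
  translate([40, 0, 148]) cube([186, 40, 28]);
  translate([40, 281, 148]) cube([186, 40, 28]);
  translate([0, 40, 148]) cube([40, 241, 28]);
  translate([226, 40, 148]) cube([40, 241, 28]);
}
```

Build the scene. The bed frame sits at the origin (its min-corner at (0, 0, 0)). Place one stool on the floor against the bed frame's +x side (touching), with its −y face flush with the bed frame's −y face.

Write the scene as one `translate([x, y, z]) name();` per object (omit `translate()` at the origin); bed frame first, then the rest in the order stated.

bed_frame();
translate([2021, 0, 0]) stool();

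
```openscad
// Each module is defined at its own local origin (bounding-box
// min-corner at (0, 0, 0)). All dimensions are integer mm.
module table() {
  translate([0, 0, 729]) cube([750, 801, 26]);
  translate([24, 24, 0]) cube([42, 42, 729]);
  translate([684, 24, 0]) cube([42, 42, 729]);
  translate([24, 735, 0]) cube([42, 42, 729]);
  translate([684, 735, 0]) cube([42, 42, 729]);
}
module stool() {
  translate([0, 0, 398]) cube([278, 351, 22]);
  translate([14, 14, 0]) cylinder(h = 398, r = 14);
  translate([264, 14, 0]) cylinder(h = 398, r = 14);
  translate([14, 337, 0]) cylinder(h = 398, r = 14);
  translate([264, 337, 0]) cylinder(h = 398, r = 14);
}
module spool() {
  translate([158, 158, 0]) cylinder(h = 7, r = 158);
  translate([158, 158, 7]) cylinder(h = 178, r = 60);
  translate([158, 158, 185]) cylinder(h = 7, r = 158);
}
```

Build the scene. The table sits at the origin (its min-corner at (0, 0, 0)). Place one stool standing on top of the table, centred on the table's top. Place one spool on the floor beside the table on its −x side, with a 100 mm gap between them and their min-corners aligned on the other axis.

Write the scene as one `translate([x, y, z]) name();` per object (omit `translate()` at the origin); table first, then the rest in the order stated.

table();
translate([236, 225, 755]) stool();
translate([-416, 0, 0]) spool();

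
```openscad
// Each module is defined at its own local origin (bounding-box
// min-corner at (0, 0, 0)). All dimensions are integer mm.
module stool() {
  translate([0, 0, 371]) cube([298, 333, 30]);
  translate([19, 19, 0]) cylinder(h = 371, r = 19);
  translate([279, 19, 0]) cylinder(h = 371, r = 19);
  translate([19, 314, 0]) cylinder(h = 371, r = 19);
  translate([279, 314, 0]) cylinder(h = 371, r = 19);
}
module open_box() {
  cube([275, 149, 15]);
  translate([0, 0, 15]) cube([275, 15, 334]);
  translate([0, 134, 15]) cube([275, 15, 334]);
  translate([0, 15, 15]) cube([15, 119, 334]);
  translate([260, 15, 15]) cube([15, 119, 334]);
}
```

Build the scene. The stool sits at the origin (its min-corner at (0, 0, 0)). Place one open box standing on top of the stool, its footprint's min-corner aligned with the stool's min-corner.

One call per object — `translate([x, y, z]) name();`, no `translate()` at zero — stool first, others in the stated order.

stool();
translate([0, 0, 401]) open_box();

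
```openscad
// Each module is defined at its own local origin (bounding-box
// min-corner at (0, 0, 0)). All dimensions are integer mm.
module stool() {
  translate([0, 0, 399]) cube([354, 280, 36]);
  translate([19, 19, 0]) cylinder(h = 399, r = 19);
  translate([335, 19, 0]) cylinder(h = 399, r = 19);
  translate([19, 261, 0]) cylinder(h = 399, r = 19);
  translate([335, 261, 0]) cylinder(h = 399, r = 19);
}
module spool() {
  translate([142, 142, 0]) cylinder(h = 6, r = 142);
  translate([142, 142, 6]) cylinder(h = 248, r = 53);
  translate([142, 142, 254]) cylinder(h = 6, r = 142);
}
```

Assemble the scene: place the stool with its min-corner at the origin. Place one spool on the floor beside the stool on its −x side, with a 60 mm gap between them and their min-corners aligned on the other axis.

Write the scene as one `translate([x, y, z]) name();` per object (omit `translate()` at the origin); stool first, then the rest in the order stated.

stool();
translate([-344, 0, 0]) spool();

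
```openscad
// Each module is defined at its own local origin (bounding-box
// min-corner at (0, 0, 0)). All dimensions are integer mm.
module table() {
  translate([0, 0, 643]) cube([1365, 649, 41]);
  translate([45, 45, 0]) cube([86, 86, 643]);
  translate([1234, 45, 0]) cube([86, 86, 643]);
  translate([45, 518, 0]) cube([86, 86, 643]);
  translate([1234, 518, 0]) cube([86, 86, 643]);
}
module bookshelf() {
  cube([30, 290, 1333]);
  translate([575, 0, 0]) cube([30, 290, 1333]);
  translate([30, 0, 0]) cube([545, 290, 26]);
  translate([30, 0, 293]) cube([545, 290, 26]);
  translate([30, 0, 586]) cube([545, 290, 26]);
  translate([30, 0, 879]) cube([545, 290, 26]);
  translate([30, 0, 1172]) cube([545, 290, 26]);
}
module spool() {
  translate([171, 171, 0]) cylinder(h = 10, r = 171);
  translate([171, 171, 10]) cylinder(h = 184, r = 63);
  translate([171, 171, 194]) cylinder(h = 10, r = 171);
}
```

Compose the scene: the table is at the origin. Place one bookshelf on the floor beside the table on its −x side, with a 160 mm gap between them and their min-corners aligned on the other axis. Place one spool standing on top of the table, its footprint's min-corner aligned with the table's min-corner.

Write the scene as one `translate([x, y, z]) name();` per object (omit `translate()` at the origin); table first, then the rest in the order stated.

table();
translate([-765, 0, 0]) bookshelf();
translate([0, 0, 684]) spool();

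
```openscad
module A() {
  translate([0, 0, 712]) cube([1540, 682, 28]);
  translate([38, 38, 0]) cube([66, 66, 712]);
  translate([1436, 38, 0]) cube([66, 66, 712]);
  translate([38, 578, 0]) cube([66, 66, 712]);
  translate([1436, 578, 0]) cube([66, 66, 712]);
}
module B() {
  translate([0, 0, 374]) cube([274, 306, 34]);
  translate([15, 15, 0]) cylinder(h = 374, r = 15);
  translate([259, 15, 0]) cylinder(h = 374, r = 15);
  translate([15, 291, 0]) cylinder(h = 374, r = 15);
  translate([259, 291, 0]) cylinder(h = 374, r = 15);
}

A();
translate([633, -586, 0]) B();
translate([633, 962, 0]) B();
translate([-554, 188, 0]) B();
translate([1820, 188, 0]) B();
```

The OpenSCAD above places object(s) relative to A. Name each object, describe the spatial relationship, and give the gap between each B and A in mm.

Each stool's nearest face is 280 mm from the table's bounding box.

A is a table. B is a stool. Four stools sit around the table at the −y, +y, −x, +x sides. The gap between each stool and the table is 280 mm.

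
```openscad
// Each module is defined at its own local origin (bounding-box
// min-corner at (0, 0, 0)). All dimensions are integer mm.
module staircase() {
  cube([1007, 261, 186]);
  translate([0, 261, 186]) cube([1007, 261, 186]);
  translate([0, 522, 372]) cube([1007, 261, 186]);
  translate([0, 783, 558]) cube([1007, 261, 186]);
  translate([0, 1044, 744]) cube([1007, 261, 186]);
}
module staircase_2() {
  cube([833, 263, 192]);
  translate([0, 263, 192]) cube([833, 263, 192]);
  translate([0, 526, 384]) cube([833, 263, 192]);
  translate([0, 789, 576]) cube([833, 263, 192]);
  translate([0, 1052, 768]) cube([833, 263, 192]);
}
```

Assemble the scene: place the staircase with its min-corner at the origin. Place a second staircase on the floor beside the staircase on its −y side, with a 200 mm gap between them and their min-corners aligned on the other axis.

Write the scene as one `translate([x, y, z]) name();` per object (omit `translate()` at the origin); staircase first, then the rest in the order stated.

staircase();
translate([0, -1515, 0]) staircase_2();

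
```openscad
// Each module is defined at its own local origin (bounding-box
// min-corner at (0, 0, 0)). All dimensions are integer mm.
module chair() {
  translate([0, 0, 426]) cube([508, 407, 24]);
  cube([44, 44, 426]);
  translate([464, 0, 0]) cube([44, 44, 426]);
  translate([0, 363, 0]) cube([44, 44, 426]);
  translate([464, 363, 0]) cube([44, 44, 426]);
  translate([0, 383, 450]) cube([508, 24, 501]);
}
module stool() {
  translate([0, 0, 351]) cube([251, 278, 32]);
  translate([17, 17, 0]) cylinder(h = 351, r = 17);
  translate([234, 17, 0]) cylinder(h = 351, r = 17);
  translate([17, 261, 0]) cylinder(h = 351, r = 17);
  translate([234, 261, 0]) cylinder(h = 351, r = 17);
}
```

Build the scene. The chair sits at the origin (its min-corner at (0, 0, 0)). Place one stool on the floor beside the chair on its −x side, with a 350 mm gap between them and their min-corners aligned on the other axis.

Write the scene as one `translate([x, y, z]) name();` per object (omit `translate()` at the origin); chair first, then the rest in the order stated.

chair();
translate([-601, 0, 0]) stool();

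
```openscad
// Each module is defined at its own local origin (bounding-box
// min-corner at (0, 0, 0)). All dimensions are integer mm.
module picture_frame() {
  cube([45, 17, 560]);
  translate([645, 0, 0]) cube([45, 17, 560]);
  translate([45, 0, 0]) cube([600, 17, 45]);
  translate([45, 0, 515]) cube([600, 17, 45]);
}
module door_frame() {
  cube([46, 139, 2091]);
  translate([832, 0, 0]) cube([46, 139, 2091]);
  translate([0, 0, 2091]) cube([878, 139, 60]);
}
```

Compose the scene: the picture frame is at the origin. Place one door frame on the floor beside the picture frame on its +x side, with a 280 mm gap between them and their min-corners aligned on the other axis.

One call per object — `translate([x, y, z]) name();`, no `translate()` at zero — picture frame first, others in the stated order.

picture_frame();
translate([970, 0, 0]) door_frame();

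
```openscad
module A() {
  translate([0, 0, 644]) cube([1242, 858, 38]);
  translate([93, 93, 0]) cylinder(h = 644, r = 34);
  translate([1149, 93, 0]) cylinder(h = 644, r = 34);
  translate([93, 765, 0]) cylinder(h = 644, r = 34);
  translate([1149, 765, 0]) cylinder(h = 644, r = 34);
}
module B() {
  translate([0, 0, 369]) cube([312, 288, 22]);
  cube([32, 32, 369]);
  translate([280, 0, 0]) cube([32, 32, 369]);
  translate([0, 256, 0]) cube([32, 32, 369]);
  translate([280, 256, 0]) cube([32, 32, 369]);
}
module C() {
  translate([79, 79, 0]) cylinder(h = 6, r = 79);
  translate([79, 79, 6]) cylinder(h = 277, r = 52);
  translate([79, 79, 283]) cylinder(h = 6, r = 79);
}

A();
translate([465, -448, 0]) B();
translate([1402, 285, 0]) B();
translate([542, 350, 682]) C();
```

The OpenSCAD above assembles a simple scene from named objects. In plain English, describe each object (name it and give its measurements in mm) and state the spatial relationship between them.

A is a rectangular dining table. The top is 1242×858×38 mm with its upper surface at z = 682 mm. It stands on four round legs of 68 mm diameter, each leg's bounding box inset 59 mm from the nearest pair of top edges, running from the floor to the underside of the top.

B is a simple wooden stool: a rectangular seat 312 mm (x) by 288 mm (y), 22 mm thick, top face at z = 391 mm, on four square legs, each 32×32 mm in cross-section. The legs rest on z = 0, each flush with a corner of the seat.

C is a spool: two coaxial disc flanges of radius 79 mm and thickness 6 mm, joined by a core cylinder of radius 52 mm and height 277 mm. The lower flange rests on z = 0 and the three cylinders share a vertical axis.

Two stools sit around the table at the −y, +x sides. The spool is on top of the table, centred.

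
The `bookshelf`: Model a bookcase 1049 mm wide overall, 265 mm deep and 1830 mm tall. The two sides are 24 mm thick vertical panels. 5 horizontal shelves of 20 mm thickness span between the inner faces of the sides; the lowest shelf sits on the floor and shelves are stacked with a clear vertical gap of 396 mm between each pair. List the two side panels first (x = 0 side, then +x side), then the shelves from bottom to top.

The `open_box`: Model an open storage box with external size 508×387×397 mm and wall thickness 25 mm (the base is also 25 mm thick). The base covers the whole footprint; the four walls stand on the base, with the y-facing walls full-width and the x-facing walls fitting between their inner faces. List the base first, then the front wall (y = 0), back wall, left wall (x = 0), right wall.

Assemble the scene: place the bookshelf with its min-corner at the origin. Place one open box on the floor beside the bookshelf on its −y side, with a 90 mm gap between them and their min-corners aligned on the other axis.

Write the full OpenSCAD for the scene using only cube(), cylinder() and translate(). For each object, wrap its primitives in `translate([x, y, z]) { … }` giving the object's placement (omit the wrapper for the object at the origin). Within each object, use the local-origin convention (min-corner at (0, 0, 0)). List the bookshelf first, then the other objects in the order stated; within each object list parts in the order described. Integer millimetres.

cube([24, 265, 1830]);
translate([1025, 0, 0]) cube([24, 265, 1830]);
translate([24, 0, 0]) cube([1001, 265, 20]);
translate([24, 0, 416]) cube([1001, 265, 20]);
translate([24, 0, 832]) cube([1001, 265, 20]);
translate([24, 0, 1248]) cube([1001, 265, 20]);
translate([24, 0, 1664]) cube([1001, 265, 20]);
translate([0, -477, 0]) {
  cube([508, 387, 25]);
  translate([0, 0, 25]) cube([508, 25, 372]);
  translate([0, 362, 25]) cube([508, 25, 372]);
  translate([0, 25, 25]) cube([25, 337, 372]);
  translate([483, 25, 25]) cube([25, 337, 372]);
}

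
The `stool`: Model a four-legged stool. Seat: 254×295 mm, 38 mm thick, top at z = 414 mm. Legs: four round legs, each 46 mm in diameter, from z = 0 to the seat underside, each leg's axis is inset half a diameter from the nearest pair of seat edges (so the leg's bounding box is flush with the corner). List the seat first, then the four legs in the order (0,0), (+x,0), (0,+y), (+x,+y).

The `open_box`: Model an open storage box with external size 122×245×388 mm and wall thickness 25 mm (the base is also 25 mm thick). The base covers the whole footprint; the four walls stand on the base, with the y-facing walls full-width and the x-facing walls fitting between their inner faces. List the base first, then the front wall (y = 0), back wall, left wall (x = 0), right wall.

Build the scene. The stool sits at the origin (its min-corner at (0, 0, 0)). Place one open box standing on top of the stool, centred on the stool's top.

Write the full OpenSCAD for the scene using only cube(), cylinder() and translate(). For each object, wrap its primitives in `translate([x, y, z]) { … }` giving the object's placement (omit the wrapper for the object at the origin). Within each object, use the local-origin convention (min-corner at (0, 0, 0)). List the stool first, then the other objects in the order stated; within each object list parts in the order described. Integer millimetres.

translate([0, 0, 376]) cube([254, 295, 38]);
translate([23, 23, 0]) cylinder(h = 376, r = 23);
translate([231, 23, 0]) cylinder(h = 376, r = 23);
translate([23, 272, 0]) cylinder(h = 376, r = 23);
translate([231, 272, 0]) cylinder(h = 376, r = 23);
translate([66, 25, 414]) {
  cube([122, 245, 25]);
  translate([0, 0, 25]) cube([122, 25, 363]);
  translate([0, 220, 25]) cube([122, 25, 363]);
  translate([0, 25, 25]) cube([25, 195, 363]);
  translate([97, 25, 25]) cube([25, 195, 363]);
}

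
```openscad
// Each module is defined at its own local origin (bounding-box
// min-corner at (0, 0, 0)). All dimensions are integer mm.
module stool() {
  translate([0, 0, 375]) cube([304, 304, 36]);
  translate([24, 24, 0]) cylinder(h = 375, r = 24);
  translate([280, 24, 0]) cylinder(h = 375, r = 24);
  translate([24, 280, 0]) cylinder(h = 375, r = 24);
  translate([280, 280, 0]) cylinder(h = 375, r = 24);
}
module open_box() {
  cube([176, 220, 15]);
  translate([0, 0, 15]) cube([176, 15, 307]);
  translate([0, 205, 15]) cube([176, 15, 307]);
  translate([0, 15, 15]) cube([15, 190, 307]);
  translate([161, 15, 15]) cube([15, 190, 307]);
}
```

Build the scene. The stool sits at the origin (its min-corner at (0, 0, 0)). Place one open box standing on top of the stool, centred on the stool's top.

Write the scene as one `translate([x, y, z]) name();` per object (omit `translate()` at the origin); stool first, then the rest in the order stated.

stool();
translate([64, 42, 411]) open_box();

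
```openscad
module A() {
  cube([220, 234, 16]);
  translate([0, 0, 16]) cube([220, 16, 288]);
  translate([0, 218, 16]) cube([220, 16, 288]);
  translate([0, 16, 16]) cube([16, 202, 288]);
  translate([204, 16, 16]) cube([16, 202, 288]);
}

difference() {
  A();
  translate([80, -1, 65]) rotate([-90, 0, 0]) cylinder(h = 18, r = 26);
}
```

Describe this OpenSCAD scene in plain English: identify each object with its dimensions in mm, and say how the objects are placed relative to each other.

A is an open storage box with external size 220×234×304 mm and wall thickness 16 mm (the base is also 16 mm thick). The base covers the whole footprint; the four walls stand on the base, with the y-facing walls full-width and the x-facing walls fitting between their inner faces.

The open box has a circular hole of radius 26 mm through its front wall, centred at (x = 80, z = 65).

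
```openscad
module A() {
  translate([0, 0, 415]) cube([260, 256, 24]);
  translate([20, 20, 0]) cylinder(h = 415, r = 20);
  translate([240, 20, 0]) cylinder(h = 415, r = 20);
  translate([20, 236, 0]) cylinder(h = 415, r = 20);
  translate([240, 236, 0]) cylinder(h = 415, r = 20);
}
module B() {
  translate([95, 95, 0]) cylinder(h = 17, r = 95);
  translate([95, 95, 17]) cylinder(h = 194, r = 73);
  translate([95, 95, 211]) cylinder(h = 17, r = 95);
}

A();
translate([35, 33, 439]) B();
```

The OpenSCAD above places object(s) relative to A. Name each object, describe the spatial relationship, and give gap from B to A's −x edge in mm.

The spool's min-x is at 35; the stool's min-x is 0; gap = 35 mm.

A is a stool. B is a spool. The spool is on top of the stool, centred. The gap from the spool to the stool's −x edge is 35 mm.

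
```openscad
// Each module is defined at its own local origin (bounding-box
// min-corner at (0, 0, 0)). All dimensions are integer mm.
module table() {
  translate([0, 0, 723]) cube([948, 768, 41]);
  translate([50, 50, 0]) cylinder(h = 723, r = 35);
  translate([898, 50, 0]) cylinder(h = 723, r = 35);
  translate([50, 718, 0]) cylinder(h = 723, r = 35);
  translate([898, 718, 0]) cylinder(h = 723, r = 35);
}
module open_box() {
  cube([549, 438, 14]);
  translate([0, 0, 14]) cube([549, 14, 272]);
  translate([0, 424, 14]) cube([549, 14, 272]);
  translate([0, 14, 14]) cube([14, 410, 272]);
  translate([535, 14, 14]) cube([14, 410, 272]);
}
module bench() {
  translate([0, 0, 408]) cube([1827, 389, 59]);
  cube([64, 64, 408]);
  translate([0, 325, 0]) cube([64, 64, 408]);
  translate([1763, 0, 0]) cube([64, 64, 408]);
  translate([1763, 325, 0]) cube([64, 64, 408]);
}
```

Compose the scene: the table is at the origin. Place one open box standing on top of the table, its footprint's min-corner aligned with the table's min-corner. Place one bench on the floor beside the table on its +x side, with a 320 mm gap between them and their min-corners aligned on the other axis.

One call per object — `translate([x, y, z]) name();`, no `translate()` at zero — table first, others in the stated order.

table();
translate([0, 0, 764]) open_box();
translate([1268, 0, 0]) bench();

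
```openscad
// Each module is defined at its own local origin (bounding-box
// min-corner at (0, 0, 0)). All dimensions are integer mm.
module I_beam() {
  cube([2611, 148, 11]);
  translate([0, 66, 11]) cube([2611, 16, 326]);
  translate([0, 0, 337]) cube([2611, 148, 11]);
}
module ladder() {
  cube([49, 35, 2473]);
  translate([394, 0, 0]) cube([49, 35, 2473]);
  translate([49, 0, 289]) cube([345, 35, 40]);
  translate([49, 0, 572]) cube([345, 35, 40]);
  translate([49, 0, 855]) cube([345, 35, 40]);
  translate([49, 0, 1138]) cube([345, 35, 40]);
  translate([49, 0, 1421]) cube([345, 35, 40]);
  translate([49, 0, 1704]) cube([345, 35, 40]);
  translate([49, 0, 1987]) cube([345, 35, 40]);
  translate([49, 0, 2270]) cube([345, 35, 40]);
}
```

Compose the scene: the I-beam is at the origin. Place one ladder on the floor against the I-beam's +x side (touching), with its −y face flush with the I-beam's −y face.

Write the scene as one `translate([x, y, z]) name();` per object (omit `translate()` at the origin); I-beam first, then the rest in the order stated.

I_beam();
translate([2611, 0, 0]) ladder();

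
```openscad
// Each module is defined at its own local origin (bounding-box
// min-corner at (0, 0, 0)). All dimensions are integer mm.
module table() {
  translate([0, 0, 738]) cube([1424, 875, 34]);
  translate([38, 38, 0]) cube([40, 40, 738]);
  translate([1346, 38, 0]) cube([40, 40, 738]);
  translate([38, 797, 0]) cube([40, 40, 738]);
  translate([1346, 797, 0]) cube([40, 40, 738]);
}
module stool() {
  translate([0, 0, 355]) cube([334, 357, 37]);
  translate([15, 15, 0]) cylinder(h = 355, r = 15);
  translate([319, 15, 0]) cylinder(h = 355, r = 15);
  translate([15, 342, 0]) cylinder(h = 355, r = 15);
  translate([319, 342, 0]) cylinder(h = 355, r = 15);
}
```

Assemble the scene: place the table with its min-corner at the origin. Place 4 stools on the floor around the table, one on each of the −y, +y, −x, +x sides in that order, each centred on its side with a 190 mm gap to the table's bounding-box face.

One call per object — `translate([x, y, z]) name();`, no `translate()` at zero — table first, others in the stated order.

table();
translate([545, -547, 0]) stool();
translate([545, 1065, 0]) stool();
translate([-524, 259, 0]) stool();
translate([1614, 259, 0]) stool();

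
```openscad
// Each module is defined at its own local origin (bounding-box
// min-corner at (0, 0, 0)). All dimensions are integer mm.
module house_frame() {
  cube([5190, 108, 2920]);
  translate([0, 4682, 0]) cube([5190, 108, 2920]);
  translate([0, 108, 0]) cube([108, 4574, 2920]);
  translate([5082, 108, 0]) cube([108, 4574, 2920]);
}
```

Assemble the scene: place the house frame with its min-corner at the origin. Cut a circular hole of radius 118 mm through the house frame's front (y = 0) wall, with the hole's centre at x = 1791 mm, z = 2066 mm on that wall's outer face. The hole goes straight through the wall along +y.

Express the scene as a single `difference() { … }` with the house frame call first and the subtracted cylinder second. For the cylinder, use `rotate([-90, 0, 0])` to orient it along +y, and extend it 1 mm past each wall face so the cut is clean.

difference() {
  house_frame();
  translate([1791, -1, 2066]) rotate([-90, 0, 0]) cylinder(h = 110, r = 118);
}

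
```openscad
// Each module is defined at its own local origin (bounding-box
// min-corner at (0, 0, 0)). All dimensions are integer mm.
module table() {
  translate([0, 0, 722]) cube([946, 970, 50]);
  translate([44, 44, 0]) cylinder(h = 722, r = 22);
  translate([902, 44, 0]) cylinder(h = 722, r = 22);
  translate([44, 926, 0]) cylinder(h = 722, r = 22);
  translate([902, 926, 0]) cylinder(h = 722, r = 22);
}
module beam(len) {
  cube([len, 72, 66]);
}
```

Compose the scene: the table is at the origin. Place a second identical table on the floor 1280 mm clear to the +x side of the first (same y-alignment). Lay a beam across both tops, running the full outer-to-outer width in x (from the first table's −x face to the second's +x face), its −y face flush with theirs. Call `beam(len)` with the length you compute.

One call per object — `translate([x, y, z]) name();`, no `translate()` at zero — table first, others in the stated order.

table();
translate([2226, 0, 0]) table();
translate([0, 0, 772]) beam(3172);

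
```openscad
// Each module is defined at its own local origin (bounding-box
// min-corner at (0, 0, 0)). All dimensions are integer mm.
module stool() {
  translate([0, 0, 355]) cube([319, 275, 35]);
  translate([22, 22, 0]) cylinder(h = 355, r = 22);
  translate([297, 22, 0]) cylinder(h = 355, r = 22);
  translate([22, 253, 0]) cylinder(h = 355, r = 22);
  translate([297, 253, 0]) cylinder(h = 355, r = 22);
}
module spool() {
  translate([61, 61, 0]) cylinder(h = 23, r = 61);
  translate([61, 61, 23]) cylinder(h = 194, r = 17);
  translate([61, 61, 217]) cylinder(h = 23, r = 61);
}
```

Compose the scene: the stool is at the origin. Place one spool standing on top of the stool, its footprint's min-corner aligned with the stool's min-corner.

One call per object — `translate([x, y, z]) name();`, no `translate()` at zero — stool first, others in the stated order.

stool();
translate([0, 0, 390]) spool();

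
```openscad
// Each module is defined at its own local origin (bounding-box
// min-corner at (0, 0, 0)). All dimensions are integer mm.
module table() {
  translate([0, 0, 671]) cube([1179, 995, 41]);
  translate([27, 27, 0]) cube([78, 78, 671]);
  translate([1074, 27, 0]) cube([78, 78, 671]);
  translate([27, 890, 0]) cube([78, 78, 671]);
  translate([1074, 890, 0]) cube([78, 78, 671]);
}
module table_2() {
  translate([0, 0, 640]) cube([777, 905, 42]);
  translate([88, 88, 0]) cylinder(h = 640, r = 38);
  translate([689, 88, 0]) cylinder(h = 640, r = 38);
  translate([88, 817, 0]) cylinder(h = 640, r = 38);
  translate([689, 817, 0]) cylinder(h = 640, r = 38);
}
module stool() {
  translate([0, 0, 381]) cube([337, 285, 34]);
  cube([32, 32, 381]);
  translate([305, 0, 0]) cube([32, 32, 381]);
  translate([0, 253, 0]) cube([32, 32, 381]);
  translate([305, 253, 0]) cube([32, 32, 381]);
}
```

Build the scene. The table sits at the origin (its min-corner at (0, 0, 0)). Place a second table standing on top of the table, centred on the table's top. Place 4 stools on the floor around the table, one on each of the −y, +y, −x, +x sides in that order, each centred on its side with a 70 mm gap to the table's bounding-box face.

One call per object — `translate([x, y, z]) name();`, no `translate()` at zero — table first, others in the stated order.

table();
translate([201, 45, 712]) table_2();
translate([421, -355, 0]) stool();
translate([421, 1065, 0]) stool();
translate([-407, 355, 0]) stool();
translate([1249, 355, 0]) stool();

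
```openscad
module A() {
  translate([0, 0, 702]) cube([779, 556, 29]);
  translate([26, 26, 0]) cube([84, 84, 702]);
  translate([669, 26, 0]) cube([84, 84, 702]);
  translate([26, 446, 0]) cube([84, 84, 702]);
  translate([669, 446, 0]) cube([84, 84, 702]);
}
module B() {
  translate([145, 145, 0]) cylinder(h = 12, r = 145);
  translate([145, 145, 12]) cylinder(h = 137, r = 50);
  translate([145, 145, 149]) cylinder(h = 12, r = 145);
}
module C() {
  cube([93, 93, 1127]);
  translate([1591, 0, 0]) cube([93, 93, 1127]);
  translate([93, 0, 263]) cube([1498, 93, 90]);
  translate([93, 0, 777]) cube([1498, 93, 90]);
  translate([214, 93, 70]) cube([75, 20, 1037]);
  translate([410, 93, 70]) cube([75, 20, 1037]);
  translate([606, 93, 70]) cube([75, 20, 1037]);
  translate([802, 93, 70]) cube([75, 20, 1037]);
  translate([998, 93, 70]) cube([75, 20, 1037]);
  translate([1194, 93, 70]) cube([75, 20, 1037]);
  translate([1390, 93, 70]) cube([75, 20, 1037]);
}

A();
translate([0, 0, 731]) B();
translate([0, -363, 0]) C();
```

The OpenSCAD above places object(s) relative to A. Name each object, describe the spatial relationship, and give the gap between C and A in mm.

A is a table. B is a spool. C is a fence section. The spool is on top of the table. The fence section is on the floor beside the table on its −y side. The gap between the fence section and the table is 250 mm.

The fence section's nearest face is 250 mm from the table's −y face.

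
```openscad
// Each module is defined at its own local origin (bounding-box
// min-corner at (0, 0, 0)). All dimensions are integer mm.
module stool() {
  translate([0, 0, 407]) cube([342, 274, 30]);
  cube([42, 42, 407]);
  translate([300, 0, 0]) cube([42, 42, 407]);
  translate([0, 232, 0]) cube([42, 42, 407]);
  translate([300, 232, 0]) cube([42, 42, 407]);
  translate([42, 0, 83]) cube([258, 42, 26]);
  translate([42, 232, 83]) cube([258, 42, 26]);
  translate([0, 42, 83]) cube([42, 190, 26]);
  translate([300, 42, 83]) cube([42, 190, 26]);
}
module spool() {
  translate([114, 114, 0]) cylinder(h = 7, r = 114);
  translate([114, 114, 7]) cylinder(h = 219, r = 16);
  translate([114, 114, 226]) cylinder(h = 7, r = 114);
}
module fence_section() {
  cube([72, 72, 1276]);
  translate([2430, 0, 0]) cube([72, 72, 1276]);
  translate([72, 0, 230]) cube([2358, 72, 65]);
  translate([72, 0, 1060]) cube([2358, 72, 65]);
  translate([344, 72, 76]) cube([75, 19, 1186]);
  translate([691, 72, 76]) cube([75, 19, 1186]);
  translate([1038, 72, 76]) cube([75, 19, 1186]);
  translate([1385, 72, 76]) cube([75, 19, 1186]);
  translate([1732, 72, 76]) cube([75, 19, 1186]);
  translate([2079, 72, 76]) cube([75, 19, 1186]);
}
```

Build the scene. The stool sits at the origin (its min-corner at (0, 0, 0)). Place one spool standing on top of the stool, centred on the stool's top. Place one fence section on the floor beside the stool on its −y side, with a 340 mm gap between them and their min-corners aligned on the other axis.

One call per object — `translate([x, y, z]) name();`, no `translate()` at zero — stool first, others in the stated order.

stool();
translate([57, 23, 437]) spool();
translate([0, -431, 0]) fence_section();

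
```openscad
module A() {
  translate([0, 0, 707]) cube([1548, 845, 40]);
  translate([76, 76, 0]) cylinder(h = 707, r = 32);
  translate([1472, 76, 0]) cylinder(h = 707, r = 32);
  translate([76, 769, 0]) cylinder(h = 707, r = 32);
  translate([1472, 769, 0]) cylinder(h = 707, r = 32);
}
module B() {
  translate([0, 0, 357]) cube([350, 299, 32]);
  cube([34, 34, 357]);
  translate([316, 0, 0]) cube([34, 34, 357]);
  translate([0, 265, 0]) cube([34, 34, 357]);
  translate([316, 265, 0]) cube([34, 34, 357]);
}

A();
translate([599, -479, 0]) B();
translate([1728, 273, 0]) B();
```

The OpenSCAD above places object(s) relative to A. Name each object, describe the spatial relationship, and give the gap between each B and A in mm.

A is a table. B is a stool. Two stools sit around the table at the −y, +x sides. The gap between each stool and the table is 180 mm.

Each stool's nearest face is 180 mm from the table's bounding box.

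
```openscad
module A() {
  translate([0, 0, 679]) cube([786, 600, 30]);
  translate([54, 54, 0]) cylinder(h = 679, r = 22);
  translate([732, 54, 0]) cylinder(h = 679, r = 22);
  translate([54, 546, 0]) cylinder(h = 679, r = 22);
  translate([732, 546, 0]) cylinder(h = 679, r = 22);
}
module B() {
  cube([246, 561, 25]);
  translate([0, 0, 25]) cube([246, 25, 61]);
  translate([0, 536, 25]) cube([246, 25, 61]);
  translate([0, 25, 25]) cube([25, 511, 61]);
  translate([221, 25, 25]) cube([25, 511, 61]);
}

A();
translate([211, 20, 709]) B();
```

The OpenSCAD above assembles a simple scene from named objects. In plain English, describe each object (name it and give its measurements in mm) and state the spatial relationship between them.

A is a table with a 786×600 mm rectangular top, 30 mm thick, top surface at z = 709 mm, supported by four round legs of 44 mm diameter, each leg's bounding box inset 32 mm from the nearest pair of top edges, running from the floor.

B is an open storage box with external size 246×561×86 mm and wall thickness 25 mm (the base is also 25 mm thick). The base covers the whole footprint; the four walls stand on the base, with the y-facing walls full-width and the x-facing walls fitting between their inner faces.

The open box is on top of the table.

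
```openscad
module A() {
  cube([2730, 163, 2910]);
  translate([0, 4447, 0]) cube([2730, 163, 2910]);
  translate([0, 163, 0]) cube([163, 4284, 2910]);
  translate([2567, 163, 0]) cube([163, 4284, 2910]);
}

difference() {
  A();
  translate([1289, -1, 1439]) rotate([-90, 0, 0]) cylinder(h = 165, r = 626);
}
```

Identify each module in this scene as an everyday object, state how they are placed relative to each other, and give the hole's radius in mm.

A is a house frame. The house frame has a circular hole through its front wall. The hole's radius is 626 mm.

The subtracted cylinder has r = 626 mm.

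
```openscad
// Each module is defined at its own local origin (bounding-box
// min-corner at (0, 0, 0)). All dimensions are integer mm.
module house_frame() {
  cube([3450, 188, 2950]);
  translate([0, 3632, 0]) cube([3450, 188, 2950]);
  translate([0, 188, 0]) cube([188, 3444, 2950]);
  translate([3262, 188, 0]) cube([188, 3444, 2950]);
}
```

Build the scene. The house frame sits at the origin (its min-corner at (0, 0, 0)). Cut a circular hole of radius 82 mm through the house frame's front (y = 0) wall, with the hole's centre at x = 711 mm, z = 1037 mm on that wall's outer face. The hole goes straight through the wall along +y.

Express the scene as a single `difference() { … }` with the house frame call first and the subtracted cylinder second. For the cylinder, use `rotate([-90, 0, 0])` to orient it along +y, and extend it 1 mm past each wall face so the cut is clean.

difference() {
  house_frame();
  translate([711, -1, 1037]) rotate([-90, 0, 0]) cylinder(h = 190, r = 82);
}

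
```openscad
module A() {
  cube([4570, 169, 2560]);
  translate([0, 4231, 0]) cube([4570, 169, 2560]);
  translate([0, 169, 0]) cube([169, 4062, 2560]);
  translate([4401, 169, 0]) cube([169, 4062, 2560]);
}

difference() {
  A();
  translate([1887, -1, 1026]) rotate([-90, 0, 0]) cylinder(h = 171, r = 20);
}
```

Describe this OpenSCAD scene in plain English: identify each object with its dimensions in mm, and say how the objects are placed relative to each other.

A is a box-shaped house frame (walls only): outside footprint 4570×4400 mm, wall height 2560 mm, wall thickness 169 mm. The two y-facing walls run the full x-width; the two x-facing walls fit between the inner faces of the y-facing walls.

The house frame has a circular hole of radius 20 mm through its front wall, centred at (x = 1887, z = 1026).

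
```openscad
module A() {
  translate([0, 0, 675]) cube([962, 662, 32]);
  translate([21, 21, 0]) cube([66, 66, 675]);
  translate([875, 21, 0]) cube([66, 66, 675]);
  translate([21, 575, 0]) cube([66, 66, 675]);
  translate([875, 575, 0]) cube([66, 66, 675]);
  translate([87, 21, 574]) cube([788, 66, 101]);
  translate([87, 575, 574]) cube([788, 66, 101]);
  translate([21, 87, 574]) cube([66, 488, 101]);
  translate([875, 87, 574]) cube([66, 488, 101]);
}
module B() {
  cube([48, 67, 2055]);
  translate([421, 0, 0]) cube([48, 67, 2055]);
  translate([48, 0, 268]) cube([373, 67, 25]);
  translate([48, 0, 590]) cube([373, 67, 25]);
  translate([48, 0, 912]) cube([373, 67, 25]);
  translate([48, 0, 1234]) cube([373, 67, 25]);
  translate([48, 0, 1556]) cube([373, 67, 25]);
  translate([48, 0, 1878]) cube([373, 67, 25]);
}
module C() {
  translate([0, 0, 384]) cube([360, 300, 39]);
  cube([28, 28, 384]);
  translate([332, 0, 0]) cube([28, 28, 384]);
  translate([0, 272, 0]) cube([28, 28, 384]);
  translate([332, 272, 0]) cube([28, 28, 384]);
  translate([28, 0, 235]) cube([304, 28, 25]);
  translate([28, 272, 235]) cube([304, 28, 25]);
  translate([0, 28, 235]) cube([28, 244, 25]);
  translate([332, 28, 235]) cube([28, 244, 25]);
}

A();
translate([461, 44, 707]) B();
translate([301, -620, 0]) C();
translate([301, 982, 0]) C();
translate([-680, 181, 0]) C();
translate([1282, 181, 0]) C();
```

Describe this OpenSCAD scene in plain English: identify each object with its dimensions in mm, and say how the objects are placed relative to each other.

A is a table: top 962 mm (x) × 662 mm (y), 32 mm thick, upper face at z = 707 mm, on four 66×66 mm square legs, each inset 21 mm from the nearest pair of top edges, running from z = 0 to the bottom of the top. Four apron rails, 66 mm thick and 101 mm tall, run between adjacent legs with their top edges flush with the underside of the top and their outer faces flush with the legs' outer faces.

B is a wooden ladder with two side rails of 48×67 mm section and 2055 mm height, set 469 mm apart overall. Between them run 6 rectangular rungs (67 mm deep, 25 mm thick), front faces flush with the rails' −y face. The bottom of the first rung is 268 mm above the floor and each subsequent rung is 322 mm higher than the one below.

C is a four-legged stool. The seat is a 360×300×39 mm slab whose top surface is at z = 423 mm; four square legs, each 28×28 mm in cross-section, run from the floor (z = 0) to the underside of the seat, each flush with a corner of the seat. Four stretchers, 28 mm wide and 25 mm tall, connect adjacent legs with their undersides at z = 235 mm, each running between the inner faces of the legs it joins and aligned with the legs' outer faces on the other axis.

The ladder is on top of the table. Four stools sit around the table at the −y, +y, −x, +x sides.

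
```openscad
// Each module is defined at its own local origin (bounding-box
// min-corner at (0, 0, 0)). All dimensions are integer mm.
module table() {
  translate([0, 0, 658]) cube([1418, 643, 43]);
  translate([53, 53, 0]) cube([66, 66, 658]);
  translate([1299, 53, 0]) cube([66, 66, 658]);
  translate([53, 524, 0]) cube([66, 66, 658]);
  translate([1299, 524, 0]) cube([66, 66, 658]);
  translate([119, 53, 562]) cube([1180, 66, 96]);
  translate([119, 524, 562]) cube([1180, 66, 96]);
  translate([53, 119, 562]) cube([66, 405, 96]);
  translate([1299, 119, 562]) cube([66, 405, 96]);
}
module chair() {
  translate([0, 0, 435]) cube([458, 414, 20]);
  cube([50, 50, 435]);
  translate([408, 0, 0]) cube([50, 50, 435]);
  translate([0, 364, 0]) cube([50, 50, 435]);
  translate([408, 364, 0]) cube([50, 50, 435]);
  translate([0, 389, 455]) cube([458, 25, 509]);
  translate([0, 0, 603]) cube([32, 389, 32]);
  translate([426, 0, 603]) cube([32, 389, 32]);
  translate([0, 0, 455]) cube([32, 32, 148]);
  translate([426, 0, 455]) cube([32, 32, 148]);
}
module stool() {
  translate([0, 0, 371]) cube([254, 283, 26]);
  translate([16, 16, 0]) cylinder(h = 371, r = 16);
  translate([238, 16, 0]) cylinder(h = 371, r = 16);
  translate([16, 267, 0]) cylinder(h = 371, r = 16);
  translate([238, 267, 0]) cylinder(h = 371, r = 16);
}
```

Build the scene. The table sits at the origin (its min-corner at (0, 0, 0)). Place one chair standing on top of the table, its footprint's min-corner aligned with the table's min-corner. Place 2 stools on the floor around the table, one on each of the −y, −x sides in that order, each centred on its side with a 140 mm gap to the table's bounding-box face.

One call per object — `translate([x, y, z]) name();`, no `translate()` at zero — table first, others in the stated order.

table();
translate([0, 0, 701]) chair();
translate([582, -423, 0]) stool();
translate([-394, 180, 0]) stool();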